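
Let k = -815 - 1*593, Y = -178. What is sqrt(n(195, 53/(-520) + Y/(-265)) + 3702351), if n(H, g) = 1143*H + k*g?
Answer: 2*sqrt(11643819483985)/3445 ≈ 1981.0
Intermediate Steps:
k = -1408 (k = -815 - 593 = -1408)
n(H, g) = -1408*g + 1143*H (n(H, g) = 1143*H - 1408*g = -1408*g + 1143*H)
sqrt(n(195, 53/(-520) + Y/(-265)) + 3702351) = sqrt((-1408*(53/(-520) - 178/(-265)) + 1143*195) + 3702351) = sqrt((-1408*(53*(-1/520) - 178*(-1/265)) + 222885) + 3702351) = sqrt((-1408*(-53/520 + 178/265) + 222885) + 3702351) = sqrt((-1408*15703/27560 + 222885) + 3702351) = sqrt((-2763728/3445 + 222885) + 3702351) = sqrt(765075097/3445 + 3702351) = sqrt(13519674292/3445) = 2*sqrt(11643819483985)/3445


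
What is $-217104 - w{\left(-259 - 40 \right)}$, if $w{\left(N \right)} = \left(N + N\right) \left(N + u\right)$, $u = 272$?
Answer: $-233250$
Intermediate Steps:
$w{\left(N \right)} = 2 N \left(272 + N\right)$ ($w{\left(N \right)} = \left(N + N\right) \left(N + 272\right) = 2 N \left(272 + N\right)$)
$-217104 - w{\left(-259 - 40 \right)} = -217104 - 2 \left(-259 - 40\right) \left(272 - 299\right) = -217104 - 2 \left(-299\right) \left(272 - 299\right) = -217104 - 2 \left(-299\right) \left(-27\right) = -217104 - 16146 = -233250$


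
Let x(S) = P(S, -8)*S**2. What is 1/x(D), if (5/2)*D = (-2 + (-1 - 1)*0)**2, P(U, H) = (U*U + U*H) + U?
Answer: -625/13824 ≈ -0.045211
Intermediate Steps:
P(U, H) = U + U**2 + H*U (P(U, H) = (U**2 + H*U) + U = U + U**2 + H*U)
D = 8/5 (D = 2*(-2 + (-1 - 1)*0)**2/5 = 2*(-2 - 2*0)**2/5 = 2*(-2 + 0)**2/5 = (2/5)*(-2)**2 = (2/5)*4 = 8/5 ≈ 1.6000)
x(S) = S**3*(-7 + S) (x(S) = (S*(1 - 8 + S))*S**2 = (S*(-7 + S))*S**2 = S**3*(-7 + S))
1/x(D) = 1/((8/5)**3*(-7 + 8/5)) = 1/((512/125)*(-27/5)) = 1/(-13824/625) = -625/13824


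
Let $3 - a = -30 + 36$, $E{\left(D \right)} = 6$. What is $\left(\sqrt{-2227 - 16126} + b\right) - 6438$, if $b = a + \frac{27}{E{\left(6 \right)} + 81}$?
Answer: $- \frac{186780}{29} + i \sqrt{18353} \approx -6440.7 + 135.47 i$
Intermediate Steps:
$a = -3$ ($a = 3 - \left(-30 + 36\right) = 3 - 6 = -3$)
$b = - \frac{78}{29}$ ($b = -3 + \frac{27}{6 + 81} = -3 + \frac{27}{87} = -3 + 27 \cdot \frac{1}{87} = -3 + \frac{9}{29} = - \frac{78}{29} \approx -2.6897$)
$\left(\sqrt{-2227 - 16126} + b\right) - 6438 = \left(\sqrt{-2227 - 16126} - \frac{78}{29}\right) - 6438 = \left(\sqrt{-18353} - \frac{78}{29}\right) - 6438 = \left(i \sqrt{18353} - \frac{78}{29}\right) - 6438 = \left(- \frac{78}{29} + i \sqrt{18353}\right) - 6438 = - \frac{186780}{29} + i \sqrt{18353}$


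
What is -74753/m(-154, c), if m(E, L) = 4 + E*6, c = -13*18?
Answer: 74753/920 ≈ 81.253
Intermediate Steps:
c = -234
m(E, L) = 4 + 6*E
-74753/m(-154, c) = -74753/(4 + 6*(-154)) = -74753/(4 - 924) = -74753/(-920) = -74753*(-1/920) = 74753/920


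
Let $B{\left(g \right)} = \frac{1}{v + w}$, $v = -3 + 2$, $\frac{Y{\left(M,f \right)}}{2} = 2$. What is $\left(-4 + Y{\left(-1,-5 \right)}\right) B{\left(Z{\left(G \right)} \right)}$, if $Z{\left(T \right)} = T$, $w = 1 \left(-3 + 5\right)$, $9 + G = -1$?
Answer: $0$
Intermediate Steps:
$G = -10$ ($G = -9 - 1 = -10$)
$w = 2$ ($w = 1 \cdot 2 = 2$)
$Y{\left(M,f \right)} = 4$ ($Y{\left(M,f \right)} = 2 \cdot 2 = 4$)
$v = -1$
$B{\left(g \right)} = 1$ ($B{\left(g \right)} = \frac{1}{-1 + 2} = 1^{-1} = 1$)
$\left(-4 + Y{\left(-1,-5 \right)}\right) B{\left(Z{\left(G \right)} \right)} = \left(-4 + 4\right) 1 = 0 \cdot 1 = 0$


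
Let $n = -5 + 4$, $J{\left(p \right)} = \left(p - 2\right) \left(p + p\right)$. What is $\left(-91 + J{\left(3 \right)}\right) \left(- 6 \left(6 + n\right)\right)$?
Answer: $2550$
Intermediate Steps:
$J{\left(p \right)} = 2 p \left(-2 + p\right)$ ($J{\left(p \right)} = \left(-2 + p\right) 2 p = 2 p \left(-2 + p\right)$)
$n = -1$
$\left(-91 + J{\left(3 \right)}\right) \left(- 6 \left(6 + n\right)\right) = \left(-91 + 2 \cdot 3 \left(-2 + 3\right)\right) \left(- 6 \left(6 - 1\right)\right) = \left(-91 + 2 \cdot 3 \cdot 1\right) \left(\left(-6\right) 5\right) = \left(-91 + 6\right) \left(-30\right) = \left(-85\right) \left(-30\right) = 2550$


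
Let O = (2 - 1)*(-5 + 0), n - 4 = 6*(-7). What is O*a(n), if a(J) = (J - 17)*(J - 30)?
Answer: -18700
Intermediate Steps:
n = -38 (n = 4 + 6*(-7) = 4 - 42 = -38)
a(J) = (-30 + J)*(-17 + J) (a(J) = (-17 + J)*(-30 + J) = (-30 + J)*(-17 + J))
O = -5 (O = 1*(-5) = -5)
O*a(n) = -5*(510 + (-38)² - 47*(-38)) = -5*(510 + 1444 + 1786) = -5*3740 = -18700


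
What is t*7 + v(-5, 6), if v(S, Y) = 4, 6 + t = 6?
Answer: 4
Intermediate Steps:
t = 0 (t = -6 + 6 = 0)
t*7 + v(-5, 6) = 0*7 + 4 = 0 + 4 = 4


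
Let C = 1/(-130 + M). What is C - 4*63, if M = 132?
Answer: -503/2 ≈ -251.50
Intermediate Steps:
C = ½ (C = 1/(-130 + 132) = 1/2 = ½ ≈ 0.50000)
C - 4*63 = ½ - 4*63 = ½ - 252 = -503/2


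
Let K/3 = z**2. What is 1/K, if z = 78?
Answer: 1/18252 ≈ 5.4789e-5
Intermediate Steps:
K = 18252 (K = 3*78**2 = 3*6084 = 18252)
1/K = 1/18252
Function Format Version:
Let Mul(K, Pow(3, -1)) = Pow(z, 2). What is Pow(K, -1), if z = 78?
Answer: Rational(1, 18252) ≈ 5.4789e-5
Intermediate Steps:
K = 18252 (K = Mul(3, Pow(78, 2)) = Mul(3, 6084) = 18252)
Pow(K, -1) = Pow(18252, -1) = Rational(1, 18252)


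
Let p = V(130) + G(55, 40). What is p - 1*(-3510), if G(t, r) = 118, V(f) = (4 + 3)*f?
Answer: 4538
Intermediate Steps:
V(f) = 7*f
p = 1028 (p = 7*130 + 118 = 910 + 118 = 1028)
p - 1*(-3510) = 1028 - 1*(-3510) = 1028 + 3510 = 4538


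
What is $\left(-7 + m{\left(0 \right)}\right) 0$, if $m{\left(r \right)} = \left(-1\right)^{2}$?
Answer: $0$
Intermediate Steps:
$m{\left(r \right)} = 1$
$\left(-7 + m{\left(0 \right)}\right) 0 = \left(-7 + 1\right) 0 = \left(-6\right) 0 = 0$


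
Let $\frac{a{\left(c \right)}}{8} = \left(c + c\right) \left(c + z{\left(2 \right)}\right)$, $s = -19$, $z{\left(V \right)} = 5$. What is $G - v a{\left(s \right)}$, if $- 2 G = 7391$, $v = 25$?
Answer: $- \frac{220191}{2} \approx -1.101 \cdot 10^{5}$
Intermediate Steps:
$G = - \frac{7391}{2}$ ($G = \left(- \frac{1}{2}\right) 7391 = - \frac{7391}{2} \approx -3695.5$)
$a{\left(c \right)} = 16 c \left(5 + c\right)$ ($a{\left(c \right)} = 8 \left(c + c\right) \left(c + 5\right) = 8 \cdot 2 c \left(5 + c\right) = 16 c \left(5 + c\right)$)
$G - v a{\left(s \right)} = - \frac{7391}{2} - 25 \cdot 16 \left(-19\right) \left(5 - 19\right) = - \frac{7391}{2} - 25 \cdot 16 \left(-19\right) \left(-14\right) = - \frac{7391}{2} - 25 \cdot 4256 = - \frac{7391}{2} - 106400 = - \frac{220191}{2}$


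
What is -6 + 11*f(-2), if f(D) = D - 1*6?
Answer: -94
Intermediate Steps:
f(D) = -6 + D (f(D) = D - 6 = -6 + D)
-6 + 11*f(-2) = -6 + 11*(-6 - 2) = -6 + 11*(-8) = -6 - 88 = -94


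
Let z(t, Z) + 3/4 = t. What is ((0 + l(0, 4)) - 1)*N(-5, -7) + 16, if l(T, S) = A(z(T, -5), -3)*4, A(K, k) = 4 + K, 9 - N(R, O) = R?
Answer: 184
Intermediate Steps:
N(R, O) = 9 - R
z(t, Z) = -¾ + t
l(T, S) = 13 + 4*T (l(T, S) = (4 + (-¾ + T))*4 = (13/4 + T)*4 = 13 + 4*T)
((0 + l(0, 4)) - 1)*N(-5, -7) + 16 = ((0 + (13 + 4*0)) - 1)*(9 - 1*(-5)) + 16 = ((0 + (13 + 0)) - 1)*(9 + 5) + 16 = ((0 + 13) - 1)*14 + 16 = (13 - 1)*14 + 16 = 12*14 + 16 = 168 + 16 = 184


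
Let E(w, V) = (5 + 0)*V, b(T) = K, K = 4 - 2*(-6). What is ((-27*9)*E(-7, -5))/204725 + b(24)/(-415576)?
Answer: 12606743/425393983 ≈ 0.029635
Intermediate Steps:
K = 16 (K = 4 + 12 = 16)
b(T) = 16
E(w, V) = 5*V
((-27*9)*E(-7, -5))/204725 + b(24)/(-415576) = ((-27*9)*(5*(-5)))/204725 + 16/(-415576) = -243*(-25)*(1/204725) + 16*(-1/415576) = 6075*(1/204725) - 2/51947 = 243/8189 - 2/51947 = 12606743/425393983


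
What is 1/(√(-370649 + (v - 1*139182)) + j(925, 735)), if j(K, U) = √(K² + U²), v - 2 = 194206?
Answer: 1/(5*√55834 + I*√315623) ≈ 0.00069032 - 0.00032826*I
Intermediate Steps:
v = 194208 (v = 2 + 194206 = 194208)
1/(√(-370649 + (v - 1*139182)) + j(925, 735)) = 1/(√(-370649 + (194208 - 1*139182)) + √(925² + 735²)) = 1/(√(-370649 + (194208 - 139182)) + √(855625 + 540225)) = 1/(√(-370649 + 55026) + √1395850) = 1/(√(-315623) + 5*√55834) = 1/(I*√315623 + 5*√55834) = 1/(5*√55834 + I*√315623)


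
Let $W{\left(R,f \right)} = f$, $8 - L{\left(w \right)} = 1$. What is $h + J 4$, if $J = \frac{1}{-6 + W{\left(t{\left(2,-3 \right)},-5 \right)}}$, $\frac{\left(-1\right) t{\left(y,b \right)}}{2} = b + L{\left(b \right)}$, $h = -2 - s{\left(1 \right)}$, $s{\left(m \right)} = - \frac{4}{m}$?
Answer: $\frac{18}{11} \approx 1.6364$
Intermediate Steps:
$L{\left(w \right)} = 7$ ($L{\left(w \right)} = 8 - 1 = 7$)
$h = 2$ ($h = -2 - - \frac{4}{1} = -2 - \left(-4\right) 1 = -2 - -4 = -2 + 4 = 2$)
$t{\left(y,b \right)} = -14 - 2 b$ ($t{\left(y,b \right)} = - 2 \left(b + 7\right) = - 2 \left(7 + b\right) = -14 - 2 b$)
$J = - \frac{1}{11}$ ($J = \frac{1}{-6 - 5} = \frac{1}{-11} = - \frac{1}{11} \approx -0.090909$)
$h + J 4 = 2 - \frac{4}{11} = \frac{18}{11}$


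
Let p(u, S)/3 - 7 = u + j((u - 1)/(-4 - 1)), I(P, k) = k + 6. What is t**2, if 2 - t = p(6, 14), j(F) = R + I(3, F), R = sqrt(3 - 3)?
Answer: 2704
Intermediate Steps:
I(P, k) = 6 + k
R = 0 (R = sqrt(0) = 0)
j(F) = 6 + F (j(F) = 0 + (6 + F) = 6 + F)
p(u, S) = 198/5 + 12*u/5 (p(u, S) = 21 + 3*(u + (6 + (u - 1)/(-4 - 1))) = 21 + 3*(u + (6 + (-1 + u)/(-5))) = 21 + 3*(u + (6 + (-1 + u)*(-1/5))) = 21 + 3*(u + (6 + (1/5 - u/5))) = 21 + 3*(u + (31/5 - u/5)) = 21 + 3*(31/5 + 4*u/5) = 21 + (93/5 + 12*u/5) = 198/5 + 12*u/5)
t = -52 (t = 2 - (198/5 + (12/5)*6) = 2 - (198/5 + 72/5) = 2 - 1*54 = 2 - 54 = -52)
t**2 = (-52)**2 = 2704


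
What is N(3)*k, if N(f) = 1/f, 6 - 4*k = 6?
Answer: 0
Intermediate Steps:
k = 0 (k = 3/2 - ¼*6 = 3/2 - 3/2 = 0)
N(f) = 1/f
N(3)*k = 0/3 = (⅓)*0 = 0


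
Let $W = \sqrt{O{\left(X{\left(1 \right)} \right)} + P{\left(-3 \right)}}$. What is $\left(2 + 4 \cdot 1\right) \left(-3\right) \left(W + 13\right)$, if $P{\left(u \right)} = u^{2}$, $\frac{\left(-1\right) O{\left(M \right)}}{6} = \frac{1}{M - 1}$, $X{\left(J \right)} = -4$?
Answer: $-234 - \frac{18 \sqrt{255}}{5} \approx -291.49$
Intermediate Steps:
$O{\left(M \right)} = - \frac{6}{-1 + M}$ ($O{\left(M \right)} = - \frac{6}{M - 1} = - \frac{6}{-1 + M}$)
$W = \frac{\sqrt{255}}{5}$ ($W = \sqrt{- \frac{6}{-1 - 4} + \left(-3\right)^{2}} = \sqrt{- \frac{6}{-5} + 9} = \sqrt{\left(-6\right) \left(- \frac{1}{5}\right) + 9} = \sqrt{\frac{6}{5} + 9} = \sqrt{\frac{51}{5}} = \frac{\sqrt{255}}{5} \approx 3.1937$)
$\left(2 + 4 \cdot 1\right) \left(-3\right) \left(W + 13\right) = \left(2 + 4 \cdot 1\right) \left(-3\right) \left(\frac{\sqrt{255}}{5} + 13\right) = \left(2 + 4\right) \left(-3\right) \left(13 + \frac{\sqrt{255}}{5}\right) = 6 \left(-3\right) \left(13 + \frac{\sqrt{255}}{5}\right) = - 18 \left(13 + \frac{\sqrt{255}}{5}\right) = -234 - \frac{18 \sqrt{255}}{5}$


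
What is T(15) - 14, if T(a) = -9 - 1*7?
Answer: -30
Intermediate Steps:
T(a) = -16 (T(a) = -9 - 7 = -16)
T(15) - 14 = -16 - 14 = -30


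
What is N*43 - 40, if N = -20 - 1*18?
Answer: -1674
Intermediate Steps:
N = -38 (N = -20 - 18 = -38)
N*43 - 40 = -38*43 - 40 = -1634 - 40 = -1674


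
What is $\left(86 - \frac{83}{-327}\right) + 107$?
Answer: $\frac{63194}{327} \approx 193.25$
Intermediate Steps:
$\left(86 - \frac{83}{-327}\right) + 107 = \left(86 - - \frac{83}{327}\right) + 107 = \left(86 + \frac{83}{327}\right) + 107 = \frac{28205}{327} + 107 = \frac{63194}{327}$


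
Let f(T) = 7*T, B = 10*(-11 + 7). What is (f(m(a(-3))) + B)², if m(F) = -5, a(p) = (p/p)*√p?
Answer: 5625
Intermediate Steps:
a(p) = √p (a(p) = 1*√p = √p)
B = -40 (B = 10*(-4) = -40)
(f(m(a(-3))) + B)² = (7*(-5) - 40)² = (-35 - 40)² = (-75)² = 5625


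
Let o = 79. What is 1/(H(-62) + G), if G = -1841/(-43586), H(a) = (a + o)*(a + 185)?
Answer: 43586/91140167 ≈ 0.00047823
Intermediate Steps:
H(a) = (79 + a)*(185 + a) (H(a) = (a + 79)*(a + 185) = (79 + a)*(185 + a))
G = 1841/43586 (G = -1841*(-1/43586) = 1841/43586 ≈ 0.042238)
1/(H(-62) + G) = 1/((14615 + (-62)**2 + 264*(-62)) + 1841/43586) = 1/((14615 + 3844 - 16368) + 1841/43586) = 1/(2091 + 1841/43586) = 1/(91140167/43586) = 43586/91140167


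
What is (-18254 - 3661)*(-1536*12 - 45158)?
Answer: 1393574850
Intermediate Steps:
(-18254 - 3661)*(-1536*12 - 45158) = -21915*(-18432 - 45158) = -21915*(-63590) = 1393574850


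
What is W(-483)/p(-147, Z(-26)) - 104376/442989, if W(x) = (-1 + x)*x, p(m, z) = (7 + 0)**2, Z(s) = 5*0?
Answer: 4931110004/1033641 ≈ 4770.6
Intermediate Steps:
Z(s) = 0
p(m, z) = 49 (p(m, z) = 7**2 = 49)
W(x) = x*(-1 + x)
W(-483)/p(-147, Z(-26)) - 104376/442989 = -483*(-1 - 483)/49 - 104376/442989 = -483*(-484)*(1/49) - 104376*1/442989 = 233772*(1/49) - 34792/147663 = 33396/7 - 34792/147663 = 4931110004/1033641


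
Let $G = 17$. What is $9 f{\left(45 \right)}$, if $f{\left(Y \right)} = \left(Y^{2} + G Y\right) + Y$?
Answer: $25515$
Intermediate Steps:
$f{\left(Y \right)} = Y^{2} + 18 Y$ ($f{\left(Y \right)} = \left(Y^{2} + 17 Y\right) + Y = Y^{2} + 18 Y$)
$9 f{\left(45 \right)} = 9 \cdot 45 \left(18 + 45\right) = 9 \cdot 45 \cdot 63 = 9 \cdot 2835 = 25515$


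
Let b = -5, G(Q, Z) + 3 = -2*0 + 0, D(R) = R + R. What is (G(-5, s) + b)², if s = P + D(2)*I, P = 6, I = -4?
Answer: 64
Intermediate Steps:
D(R) = 2*R
s = -10 (s = 6 + (2*2)*(-4) = 6 + 4*(-4) = 6 - 16 = -10)
G(Q, Z) = -3 (G(Q, Z) = -3 + (-2*0 + 0) = -3 + (0 + 0) = -3 + 0 = -3)
(G(-5, s) + b)² = (-3 - 5)² = (-8)² = 64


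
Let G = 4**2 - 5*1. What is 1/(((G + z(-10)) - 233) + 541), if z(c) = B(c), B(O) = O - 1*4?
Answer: 1/305 ≈ 0.0032787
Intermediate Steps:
B(O) = -4 + O (B(O) = O - 4 = -4 + O)
z(c) = -4 + c
G = 11 (G = 16 - 5 = 11)
1/(((G + z(-10)) - 233) + 541) = 1/(((11 + (-4 - 10)) - 233) + 541) = 1/(((11 - 14) - 233) + 541) = 1/((-3 - 233) + 541) = 1/(-236 + 541) = 1/305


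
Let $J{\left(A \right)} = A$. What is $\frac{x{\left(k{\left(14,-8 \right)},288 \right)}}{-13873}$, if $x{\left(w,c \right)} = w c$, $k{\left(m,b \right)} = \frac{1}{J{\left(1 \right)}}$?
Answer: $- \frac{288}{13873} \approx -0.02076$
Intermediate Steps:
$k{\left(m,b \right)} = 1$ ($k{\left(m,b \right)} = 1^{-1} = 1$)
$x{\left(w,c \right)} = c w$
$\frac{x{\left(k{\left(14,-8 \right)},288 \right)}}{-13873} = \frac{288 \cdot 1}{-13873} = 288 \left(- \frac{1}{13873}\right) = - \frac{288}{13873}$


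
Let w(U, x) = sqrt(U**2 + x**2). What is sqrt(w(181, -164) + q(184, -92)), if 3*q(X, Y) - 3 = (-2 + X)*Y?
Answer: sqrt(-50223 + 117*sqrt(353))/3 ≈ 73.048*I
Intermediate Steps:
q(X, Y) = 1 + Y*(-2 + X)/3 (q(X, Y) = 1 + ((-2 + X)*Y)/3 = 1 + (Y*(-2 + X))/3 = 1 + Y*(-2 + X)/3)
sqrt(w(181, -164) + q(184, -92)) = sqrt(sqrt(181**2 + (-164)**2) + (1 - 2/3*(-92) + (1/3)*184*(-92))) = sqrt(sqrt(32761 + 26896) + (1 + 184/3 - 16928/3)) = sqrt(sqrt(59657) - 16741/3) = sqrt(13*sqrt(353) - 16741/3) = sqrt(-16741/3 + 13*sqrt(353))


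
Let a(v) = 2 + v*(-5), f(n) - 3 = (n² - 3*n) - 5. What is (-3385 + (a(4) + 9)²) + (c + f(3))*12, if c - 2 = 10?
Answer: -3184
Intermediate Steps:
c = 12 (c = 2 + 10 = 12)
f(n) = -2 + n² - 3*n (f(n) = 3 + ((n² - 3*n) - 5) = 3 + (-5 + n² - 3*n) = -2 + n² - 3*n)
a(v) = 2 - 5*v
(-3385 + (a(4) + 9)²) + (c + f(3))*12 = (-3385 + ((2 - 5*4) + 9)²) + (12 + (-2 + 3² - 3*3))*12 = (-3385 + ((2 - 20) + 9)²) + (12 + (-2 + 9 - 9))*12 = (-3385 + (-18 + 9)²) + (12 - 2)*12 = (-3385 + (-9)²) + 10*12 = (-3385 + 81) + 120 = -3304 + 120 = -3184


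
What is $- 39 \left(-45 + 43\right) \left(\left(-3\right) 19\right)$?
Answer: $-4446$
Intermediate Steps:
$- 39 \left(-45 + 43\right) \left(\left(-3\right) 19\right) = \left(-39\right) \left(-2\right) \left(-57\right) = 78 \left(-57\right) = -4446$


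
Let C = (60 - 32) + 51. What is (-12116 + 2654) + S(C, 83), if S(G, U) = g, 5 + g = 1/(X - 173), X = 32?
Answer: -1334848/141 ≈ -9467.0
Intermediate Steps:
C = 79 (C = 28 + 51 = 79)
g = -706/141 (g = -5 + 1/(32 - 173) = -5 + 1/(-141) = -5 - 1/141 = -706/141 ≈ -5.0071)
S(G, U) = -706/141
(-12116 + 2654) + S(C, 83) = (-12116 + 2654) - 706/141 = -9462 - 706/141 = -1334848/141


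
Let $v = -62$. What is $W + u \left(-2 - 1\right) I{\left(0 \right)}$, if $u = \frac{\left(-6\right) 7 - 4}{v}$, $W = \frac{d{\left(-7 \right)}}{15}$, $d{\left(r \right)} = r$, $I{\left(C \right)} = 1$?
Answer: $- \frac{1252}{465} \approx -2.6925$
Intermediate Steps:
$W = - \frac{7}{15} \approx -0.46667$
$u = \frac{23}{31}$ ($u = \frac{\left(-6\right) 7 - 4}{-62} = \left(-42 - 4\right) \left(- \frac{1}{62}\right) = \left(-46\right) \left(- \frac{1}{62}\right) = \frac{23}{31} \approx 0.74194$)
$W + u \left(-2 - 1\right) I{\left(0 \right)} = - \frac{7}{15} + \frac{23 \left(-2 - 1\right) 1}{31} = - \frac{7}{15} + \frac{23 \left(\left(-3\right) 1\right)}{31} = - \frac{7}{15} + \frac{23}{31} \left(-3\right) = - \frac{7}{15} - \frac{69}{31} = - \frac{1252}{465}$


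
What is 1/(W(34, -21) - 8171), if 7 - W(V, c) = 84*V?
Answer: -1/11020 ≈ -9.0744e-5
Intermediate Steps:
W(V, c) = 7 - 84*V
1/(W(34, -21) - 8171) = 1/((7 - 84*34) - 8171) = 1/((7 - 2856) - 8171) = 1/(-2849 - 8171) = 1/(-11020) = -1/11020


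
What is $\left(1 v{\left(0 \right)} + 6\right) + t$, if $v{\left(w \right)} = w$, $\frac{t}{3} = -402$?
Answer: $-1200$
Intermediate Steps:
$t = -1206$ ($t = 3 \left(-402\right) = -1206$)
$\left(1 v{\left(0 \right)} + 6\right) + t = \left(1 \cdot 0 + 6\right) - 1206 = \left(0 + 6\right) - 1206 = 6 - 1206 = -1200$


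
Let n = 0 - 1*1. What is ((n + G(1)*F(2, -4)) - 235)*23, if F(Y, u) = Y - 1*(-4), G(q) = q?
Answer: -5290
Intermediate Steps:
F(Y, u) = 4 + Y (F(Y, u) = Y + 4 = 4 + Y)
n = -1 (n = 0 - 1 = -1)
((n + G(1)*F(2, -4)) - 235)*23 = ((-1 + 1*(4 + 2)) - 235)*23 = ((-1 + 1*6) - 235)*23 = ((-1 + 6) - 235)*23 = (5 - 235)*23 = -230*23 = -5290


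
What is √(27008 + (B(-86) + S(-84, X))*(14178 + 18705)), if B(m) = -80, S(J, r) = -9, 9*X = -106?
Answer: I*√2899579 ≈ 1702.8*I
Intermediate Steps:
X = -106/9 (X = (⅑)*(-106) = -106/9 ≈ -11.778)
√(27008 + (B(-86) + S(-84, X))*(14178 + 18705)) = √(27008 + (-80 - 9)*(14178 + 18705)) = √(27008 - 89*32883) = √(27008 - 2926587) = √(-2899579) = I*√2899579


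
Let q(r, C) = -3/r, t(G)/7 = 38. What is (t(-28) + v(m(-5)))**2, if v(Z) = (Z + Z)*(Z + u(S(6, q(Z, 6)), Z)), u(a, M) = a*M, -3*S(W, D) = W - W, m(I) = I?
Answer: 99856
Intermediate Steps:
t(G) = 266 (t(G) = 7*38 = 266)
S(W, D) = 0 (S(W, D) = -(W - W)/3 = -1/3*0 = 0)
u(a, M) = M*a
v(Z) = 2*Z**2 (v(Z) = (Z + Z)*(Z + Z*0) = (2*Z)*(Z + 0) = (2*Z)*Z = 2*Z**2)
(t(-28) + v(m(-5)))**2 = (266 + 2*(-5)**2)**2 = (266 + 2*25)**2 = (266 + 50)**2 = 316**2 = 99856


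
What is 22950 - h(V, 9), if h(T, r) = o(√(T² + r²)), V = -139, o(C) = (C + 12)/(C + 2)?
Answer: 222582361/9699 - 5*√19402/9699 ≈ 22949.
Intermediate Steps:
o(C) = (12 + C)/(2 + C)
h(T, r) = (12 + √(T² + r²))/(2 + √(T² + r²))
22950 - h(V, 9) = 22950 - (12 + √((-139)² + 9²))/(2 + √((-139)² + 9²)) = 22950 - (12 + √(19321 + 81))/(2 + √(19321 + 81)) = 22950 - (12 + √19402)/(2 + √19402)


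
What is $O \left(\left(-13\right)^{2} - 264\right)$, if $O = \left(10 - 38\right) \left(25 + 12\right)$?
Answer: $98420$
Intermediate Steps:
$O = -1036$ ($O = \left(-28\right) 37 = -1036$)
$O \left(\left(-13\right)^{2} - 264\right) = - 1036 \left(\left(-13\right)^{2} - 264\right) = - 1036 \left(169 - 264\right) = \left(-1036\right) \left(-95\right) = 98420$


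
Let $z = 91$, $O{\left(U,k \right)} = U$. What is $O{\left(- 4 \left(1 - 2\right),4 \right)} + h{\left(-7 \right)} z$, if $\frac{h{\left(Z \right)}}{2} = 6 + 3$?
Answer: $1642$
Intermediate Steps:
$h{\left(Z \right)} = 18$ ($h{\left(Z \right)} = 2 \left(6 + 3\right) = 2 \cdot 9 = 18$)
$O{\left(- 4 \left(1 - 2\right),4 \right)} + h{\left(-7 \right)} z = - 4 \left(1 - 2\right) + 18 \cdot 91 = \left(-4\right) \left(-1\right) + 1638 = 4 + 1638 = 1642$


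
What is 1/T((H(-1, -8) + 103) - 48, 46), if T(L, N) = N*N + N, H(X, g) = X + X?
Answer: 1/2162 ≈ 0.00046253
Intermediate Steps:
H(X, g) = 2*X
T(L, N) = N + N² (T(L, N) = N² + N = N + N²)
1/T((H(-1, -8) + 103) - 48, 46) = 1/(46*(1 + 46)) = 1/(46*47) = 1/2162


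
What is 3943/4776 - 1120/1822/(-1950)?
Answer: 233573897/282810840 ≈ 0.82590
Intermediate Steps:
3943/4776 - 1120/1822/(-1950) = 3943*(1/4776) - 1120*1/1822*(-1/1950) = 3943/4776 - 560/911*(-1/1950) = 3943/4776 + 56/177645 = 233573897/282810840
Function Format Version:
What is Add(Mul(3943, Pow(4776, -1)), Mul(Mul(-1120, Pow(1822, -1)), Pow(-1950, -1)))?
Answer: Rational(233573897, 282810840) ≈ 0.82590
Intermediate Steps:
Add(Mul(3943, Pow(4776, -1)), Mul(Mul(-1120, Pow(1822, -1)), Pow(-1950, -1))) = Add(Mul(3943, Rational(1, 4776)), Mul(Mul(-1120, Rational(1, 1822)), Rational(-1, 1950))) = Add(Rational(3943, 4776), Mul(Rational(-560, 911), Rational(-1, 1950))) = Add(Rational(3943, 4776), Rational(56, 177645)) = Rational(233573897, 282810840)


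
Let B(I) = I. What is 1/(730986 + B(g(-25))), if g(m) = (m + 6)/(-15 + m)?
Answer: 40/29239459 ≈ 1.3680e-6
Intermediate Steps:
g(m) = (6 + m)/(-15 + m)
1/(730986 + B(g(-25))) = 1/(730986 + (6 - 25)/(-15 - 25)) = 1/(730986 - 19/(-40)) = 1/(730986 - 1/40*(-19)) = 1/(730986 + 19/40) = 1/(29239459/40) = 40/29239459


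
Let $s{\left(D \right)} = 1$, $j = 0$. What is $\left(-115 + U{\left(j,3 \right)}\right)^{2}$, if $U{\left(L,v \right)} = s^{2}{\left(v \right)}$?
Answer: $12996$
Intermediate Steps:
$U{\left(L,v \right)} = 1$ ($U{\left(L,v \right)} = 1^{2} = 1$)
$\left(-115 + U{\left(j,3 \right)}\right)^{2} = \left(-115 + 1\right)^{2} = \left(-114\right)^{2} = 12996$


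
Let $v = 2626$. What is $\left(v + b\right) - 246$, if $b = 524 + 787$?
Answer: $3691$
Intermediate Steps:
$b = 1311$
$\left(v + b\right) - 246 = \left(2626 + 1311\right) - 246 = 3937 - 246 = 3691$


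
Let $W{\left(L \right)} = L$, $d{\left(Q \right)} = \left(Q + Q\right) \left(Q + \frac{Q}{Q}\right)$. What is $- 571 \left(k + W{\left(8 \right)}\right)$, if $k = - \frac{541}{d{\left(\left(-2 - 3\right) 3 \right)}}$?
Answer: $- \frac{1609649}{420} \approx -3832.5$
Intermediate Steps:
$d{\left(Q \right)} = 2 Q \left(1 + Q\right)$ ($d{\left(Q \right)} = 2 Q \left(Q + 1\right) = 2 Q \left(1 + Q\right)$)
$k = - \frac{541}{420}$ ($k = - \frac{541}{2 \left(-2 - 3\right) 3 \left(1 + \left(-2 - 3\right) 3\right)} = - \frac{541}{2 \left(\left(-5\right) 3\right) \left(1 - 15\right)} = - \frac{541}{2 \left(-15\right) \left(1 - 15\right)} = - \frac{541}{2 \left(-15\right) \left(-14\right)} = - \frac{541}{420} \approx -1.2881$)
$- 571 \left(k + W{\left(8 \right)}\right) = - 571 \left(- \frac{541}{420} + 8\right) = \left(-571\right) \frac{2819}{420} = - \frac{1609649}{420}$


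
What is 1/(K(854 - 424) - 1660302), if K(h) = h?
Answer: -1/1659872 ≈ -6.0246e-7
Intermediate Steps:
1/(K(854 - 424) - 1660302) = 1/((854 - 424) - 1660302) = 1/(430 - 1660302) = 1/(-1659872) = -1/1659872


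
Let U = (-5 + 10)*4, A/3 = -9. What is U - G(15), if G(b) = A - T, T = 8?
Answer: 55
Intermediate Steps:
A = -27 (A = 3*(-9) = -27)
G(b) = -35 (G(b) = -27 - 1*8 = -27 - 8 = -35)
U = 20 (U = 5*4 = 20)
U - G(15) = 20 - 1*(-35) = 20 + 35 = 55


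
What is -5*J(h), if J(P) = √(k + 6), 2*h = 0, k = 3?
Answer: -15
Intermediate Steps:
h = 0 (h = (½)*0 = 0)
J(P) = 3 (J(P) = √(3 + 6) = √9 = 3)
-5*J(h) = -5*3 = -15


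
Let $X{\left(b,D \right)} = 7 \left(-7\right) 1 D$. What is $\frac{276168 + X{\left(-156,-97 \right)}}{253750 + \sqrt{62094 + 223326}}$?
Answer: $\frac{7128370375}{6438877708} - \frac{280921 \sqrt{71355}}{32194388540} \approx 1.1048$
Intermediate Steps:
$X{\left(b,D \right)} = - 49 D$
$\frac{276168 + X{\left(-156,-97 \right)}}{253750 + \sqrt{62094 + 223326}} = \frac{276168 - -4753}{253750 + \sqrt{62094 + 223326}} = \frac{276168 + 4753}{253750 + \sqrt{285420}} = \frac{280921}{253750 + 2 \sqrt{71355}}$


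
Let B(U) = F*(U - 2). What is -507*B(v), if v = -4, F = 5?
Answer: 15210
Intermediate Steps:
B(U) = -10 + 5*U (B(U) = 5*(U - 2) = 5*(-2 + U) = -10 + 5*U)
-507*B(v) = -507*(-10 + 5*(-4)) = -507*(-10 - 20) = -507*(-30) = 15210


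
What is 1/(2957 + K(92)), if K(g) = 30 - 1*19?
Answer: 1/2968 ≈ 0.00033693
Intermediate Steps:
K(g) = 11 (K(g) = 30 - 19 = 11)
1/(2957 + K(92)) = 1/(2957 + 11) = 1/2968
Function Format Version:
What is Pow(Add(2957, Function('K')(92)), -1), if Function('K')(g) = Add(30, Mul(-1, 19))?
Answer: Rational(1, 2968) ≈ 0.00033693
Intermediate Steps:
Function('K')(g) = 11 (Function('K')(g) = Add(30, -19) = 11)
Pow(Add(2957, Function('K')(92)), -1) = Pow(Add(2957, 11), -1) = Pow(2968, -1) = Rational(1, 2968)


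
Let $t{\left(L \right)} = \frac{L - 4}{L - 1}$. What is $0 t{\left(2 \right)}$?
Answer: $0$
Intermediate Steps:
$t{\left(L \right)} = \frac{-4 + L}{-1 + L}$
$0 t{\left(2 \right)} = 0 \frac{-4 + 2}{-1 + 2} = 0 \cdot 1^{-1} \left(-2\right) = 0 \cdot 1 \left(-2\right) = 0 \left(-2\right) = 0$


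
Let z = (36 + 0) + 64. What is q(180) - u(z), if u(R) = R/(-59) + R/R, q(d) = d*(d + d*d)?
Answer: 345999641/59 ≈ 5.8644e+6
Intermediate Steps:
z = 100 (z = 36 + 64 = 100)
q(d) = d*(d + d**2)
u(R) = 1 - R/59 (u(R) = R*(-1/59) + 1 = -R/59 + 1 = 1 - R/59)
q(180) - u(z) = 180**2*(1 + 180) - (1 - 1/59*100) = 32400*181 - (1 - 100/59) = 5864400 - 1*(-41/59) = 5864400 + 41/59 = 345999641/59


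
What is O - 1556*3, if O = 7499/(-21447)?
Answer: -100122095/21447 ≈ -4668.4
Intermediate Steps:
O = -7499/21447 (O = 7499*(-1/21447) = -7499/21447 ≈ -0.34965)
O - 1556*3 = -7499/21447 - 1556*3 = -7499/21447 - 1*4668 = -7499/21447 - 4668 = -100122095/21447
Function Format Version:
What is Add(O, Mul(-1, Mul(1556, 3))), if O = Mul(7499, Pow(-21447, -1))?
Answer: Rational(-100122095, 21447) ≈ -4668.4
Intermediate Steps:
O = Rational(-7499, 21447) (O = Mul(7499, Rational(-1, 21447)) = Rational(-7499, 21447) ≈ -0.34965)
Add(O, Mul(-1, Mul(1556, 3))) = Add(Rational(-7499, 21447), Mul(-1, Mul(1556, 3))) = Add(Rational(-7499, 21447), Mul(-1, 4668)) = Add(Rational(-7499, 21447), -4668) = Rational(-100122095, 21447)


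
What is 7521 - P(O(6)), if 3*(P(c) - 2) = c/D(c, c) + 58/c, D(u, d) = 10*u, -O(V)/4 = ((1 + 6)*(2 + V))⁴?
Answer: 739452476123/98344960 ≈ 7519.0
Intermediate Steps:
O(V) = -4*(14 + 7*V)⁴ (O(V) = -4*(1 + 6)⁴*(2 + V)⁴ = -4*2401*(2 + V)⁴ = -4*(14 + 7*V)⁴)
P(c) = 61/30 + 58/(3*c) (P(c) = 2 + (c/((10*c)) + 58/c)/3 = 2 + (c*(1/(10*c)) + 58/c)/3 = 2 + (⅒ + 58/c)/3 = 2 + (1/30 + 58/(3*c)) = 61/30 + 58/(3*c))
7521 - P(O(6)) = 7521 - (580 + 61*(-9604*(2 + 6)⁴))/(30*((-9604*(2 + 6)⁴))) = 7521 - (580 + 61*(-9604*8⁴))/(30*((-9604*8⁴))) = 7521 - (580 + 61*(-9604*4096))/(30*((-9604*4096))) = 7521 - (580 + 61*(-39337984))/(30*(-39337984)) = 7521 - (-1)*(580 - 2399617024)/(30*39337984) = 7521 - (-1)*(-2399616444)/(30*39337984) = 7521 - 1*199968037/98344960 = 7521 - 199968037/98344960 = 739452476123/98344960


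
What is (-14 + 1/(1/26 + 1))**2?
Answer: 123904/729 ≈ 169.96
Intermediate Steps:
(-14 + 1/(1/26 + 1))**2 = (-14 + 1/(27/26))**2 = (-14 + 26/27)**2 = (-352/27)**2 = 123904/729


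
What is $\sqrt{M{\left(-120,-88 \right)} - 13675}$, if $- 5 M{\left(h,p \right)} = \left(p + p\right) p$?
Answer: $\frac{i \sqrt{419315}}{5} \approx 129.51 i$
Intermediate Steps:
$M{\left(h,p \right)} = - \frac{2 p^{2}}{5}$ ($M{\left(h,p \right)} = - \frac{\left(p + p\right) p}{5} = - \frac{2 p p}{5} = - \frac{2 p^{2}}{5}$)
$\sqrt{M{\left(-120,-88 \right)} - 13675} = \sqrt{- \frac{2 \left(-88\right)^{2}}{5} - 13675} = \sqrt{\left(- \frac{2}{5}\right) 7744 - 13675} = \sqrt{- \frac{15488}{5} - 13675} = \sqrt{- \frac{83863}{5}} = \frac{i \sqrt{419315}}{5}$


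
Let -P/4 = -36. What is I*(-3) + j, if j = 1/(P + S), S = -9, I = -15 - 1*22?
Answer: 14986/135 ≈ 111.01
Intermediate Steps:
I = -37 (I = -15 - 22 = -37)
P = 144 (P = -4*(-36) = 144)
j = 1/135 (j = 1/(144 - 9) = 1/135 ≈ 0.0074074)
I*(-3) + j = -37*(-3) + 1/135 = 111 + 1/135 = 14986/135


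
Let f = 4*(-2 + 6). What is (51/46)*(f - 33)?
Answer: -867/46 ≈ -18.848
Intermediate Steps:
f = 16 (f = 4*4 = 16)
(51/46)*(f - 33) = (51/46)*(16 - 33) = (51*(1/46))*(-17) = (51/46)*(-17) = -867/46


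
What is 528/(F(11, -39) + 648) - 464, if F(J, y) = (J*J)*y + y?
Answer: -317928/685 ≈ -464.13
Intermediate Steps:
F(J, y) = y + y*J² (F(J, y) = J²*y + y = y*J² + y = y + y*J²)
528/(F(11, -39) + 648) - 464 = 528/(-39*(1 + 11²) + 648) - 464 = 528/(-39*(1 + 121) + 648) - 464 = 528/(-39*122 + 648) - 464 = 528/(-4758 + 648) - 464 = 528/(-4110) - 464 = -1/4110*528 - 464 = -88/685 - 464 = -317928/685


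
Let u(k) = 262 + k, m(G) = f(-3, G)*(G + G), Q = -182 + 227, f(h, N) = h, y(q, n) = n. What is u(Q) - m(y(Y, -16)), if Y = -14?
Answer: 211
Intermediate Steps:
Q = 45
m(G) = -6*G (m(G) = -3*(G + G) = -6*G)
u(Q) - m(y(Y, -16)) = (262 + 45) - (-6)*(-16) = 307 - 1*96 = 307 - 96 = 211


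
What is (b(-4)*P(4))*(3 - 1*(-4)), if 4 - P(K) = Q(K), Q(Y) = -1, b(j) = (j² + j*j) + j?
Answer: 980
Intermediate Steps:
b(j) = j + 2*j² (b(j) = (j² + j²) + j = 2*j² + j = j + 2*j²)
P(K) = 5 (P(K) = 4 - 1*(-1) = 4 + 1 = 5)
(b(-4)*P(4))*(3 - 1*(-4)) = (-4*(1 + 2*(-4))*5)*(3 - 1*(-4)) = (-4*(1 - 8)*5)*(3 + 4) = (-4*(-7)*5)*7 = (28*5)*7 = 140*7 = 980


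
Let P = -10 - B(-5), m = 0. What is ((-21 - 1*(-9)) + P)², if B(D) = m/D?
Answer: 484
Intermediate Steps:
B(D) = 0 (B(D) = 0/D = 0)
P = -10 (P = -10 - 1*0 = -10 + 0 = -10)
((-21 - 1*(-9)) + P)² = ((-21 - 1*(-9)) - 10)² = ((-21 + 9) - 10)² = (-12 - 10)² = (-22)² = 484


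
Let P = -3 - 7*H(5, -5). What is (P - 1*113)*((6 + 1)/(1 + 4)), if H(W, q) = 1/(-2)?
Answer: -315/2 ≈ -157.50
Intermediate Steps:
H(W, q) = -½
P = ½ (P = -3 - 7*(-½) = -3 + 7/2 = ½ ≈ 0.50000)
(P - 1*113)*((6 + 1)/(1 + 4)) = (½ - 1*113)*((6 + 1)/(1 + 4)) = (½ - 113)*(7/5) = -1575/(2*5) = -225/2*7/5 = -315/2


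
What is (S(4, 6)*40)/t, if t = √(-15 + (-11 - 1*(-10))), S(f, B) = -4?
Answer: 40*I ≈ 40.0*I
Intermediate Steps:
t = 4*I (t = √(-15 + (-11 + 10)) = √(-15 - 1) = √(-16) = 4*I ≈ 4.0*I)
(S(4, 6)*40)/t = (-4*40)/((4*I)) = -(-40)*I = 40*I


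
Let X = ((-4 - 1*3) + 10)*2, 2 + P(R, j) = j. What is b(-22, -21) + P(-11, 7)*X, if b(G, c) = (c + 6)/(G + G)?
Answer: 1335/44 ≈ 30.341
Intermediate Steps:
b(G, c) = (6 + c)/(2*G) (b(G, c) = (6 + c)/((2*G)) = (6 + c)*(1/(2*G)) = (6 + c)/(2*G))
P(R, j) = -2 + j
X = 6 (X = ((-4 - 3) + 10)*2 = (-7 + 10)*2 = 3*2 = 6)
b(-22, -21) + P(-11, 7)*X = (½)*(6 - 21)/(-22) + (-2 + 7)*6 = (½)*(-1/22)*(-15) + 5*6 = 15/44 + 30 = 1335/44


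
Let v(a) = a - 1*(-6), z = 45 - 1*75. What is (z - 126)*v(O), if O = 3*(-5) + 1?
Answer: 1248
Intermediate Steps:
z = -30 (z = 45 - 75 = -30)
O = -14 (O = -15 + 1 = -14)
v(a) = 6 + a (v(a) = a + 6 = 6 + a)
(z - 126)*v(O) = (-30 - 126)*(6 - 14) = -156*(-8) = 1248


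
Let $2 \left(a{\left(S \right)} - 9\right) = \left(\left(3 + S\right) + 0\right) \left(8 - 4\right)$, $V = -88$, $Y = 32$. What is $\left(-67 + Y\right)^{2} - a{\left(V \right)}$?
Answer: $1386$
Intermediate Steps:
$a{\left(S \right)} = 15 + 2 S$ ($a{\left(S \right)} = 9 + \frac{\left(\left(3 + S\right) + 0\right) \left(8 - 4\right)}{2} = 9 + \frac{\left(3 + S\right) 4}{2} = 9 + \frac{12 + 4 S}{2} = 9 + \left(6 + 2 S\right) = 15 + 2 S$)
$\left(-67 + Y\right)^{2} - a{\left(V \right)} = \left(-67 + 32\right)^{2} - \left(15 + 2 \left(-88\right)\right) = \left(-35\right)^{2} - \left(15 - 176\right) = 1225 - -161 = 1225 + 161 = 1386$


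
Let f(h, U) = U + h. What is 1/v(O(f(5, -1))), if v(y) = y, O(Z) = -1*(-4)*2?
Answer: ⅛ ≈ 0.12500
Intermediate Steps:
O(Z) = 8 (O(Z) = 4*2 = 8)
1/v(O(f(5, -1))) = 1/8 = ⅛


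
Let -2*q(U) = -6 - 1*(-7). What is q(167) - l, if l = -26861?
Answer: 53721/2 ≈ 26861.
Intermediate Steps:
q(U) = -½ (q(U) = -(-6 - 1*(-7))/2 = -(-6 + 7)/2 = -½*1 = -½)
q(167) - l = -½ - 1*(-26861) = -½ + 26861 = 53721/2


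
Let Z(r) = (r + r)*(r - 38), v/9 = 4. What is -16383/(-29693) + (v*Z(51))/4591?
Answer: 1492639401/136320563 ≈ 10.949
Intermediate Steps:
v = 36 (v = 9*4 = 36)
Z(r) = 2*r*(-38 + r) (Z(r) = (2*r)*(-38 + r) = 2*r*(-38 + r))
-16383/(-29693) + (v*Z(51))/4591 = -16383/(-29693) + (36*(2*51*(-38 + 51)))/4591 = -16383*(-1/29693) + (36*(2*51*13))*(1/4591) = 16383/29693 + (36*1326)*(1/4591) = 16383/29693 + 47736*(1/4591) = 16383/29693 + 47736/4591 = 1492639401/136320563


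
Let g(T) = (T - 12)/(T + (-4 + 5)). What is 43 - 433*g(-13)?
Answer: -10309/12 ≈ -859.08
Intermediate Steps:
g(T) = (-12 + T)/(1 + T) (g(T) = (-12 + T)/(T + 1) = (-12 + T)/(1 + T))
43 - 433*g(-13) = 43 - 433*(-12 - 13)/(1 - 13) = 43 - 433*(-25)/(-12) = 43 - (-433)*(-25)/12 = 43 - 433*25/12 = 43 - 10825/12 = -10309/12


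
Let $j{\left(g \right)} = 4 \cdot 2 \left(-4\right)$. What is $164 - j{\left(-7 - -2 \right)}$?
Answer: $196$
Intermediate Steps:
$j{\left(g \right)} = -32$ ($j{\left(g \right)} = 8 \left(-4\right) = -32$)
$164 - j{\left(-7 - -2 \right)} = 164 - -32 = 164 + 32 = 196$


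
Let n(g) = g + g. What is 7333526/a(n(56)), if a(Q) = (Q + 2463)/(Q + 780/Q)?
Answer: 12213987553/36050 ≈ 3.3881e+5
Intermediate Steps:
n(g) = 2*g
a(Q) = (2463 + Q)/(Q + 780/Q)
7333526/a(n(56)) = 7333526/(((2*56)*(2463 + 2*56)/(780 + (2*56)²))) = 7333526/((112*(2463 + 112)/(780 + 112²))) = 7333526/((112*2575/(780 + 12544))) = 7333526/((112*2575/13324)) = 7333526/((112*(1/13324)*2575)) = 7333526/(72100/3331) = 7333526*(3331/72100) = 12213987553/36050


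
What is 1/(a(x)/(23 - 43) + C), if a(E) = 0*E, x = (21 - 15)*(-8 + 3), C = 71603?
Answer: 1/71603 ≈ 1.3966e-5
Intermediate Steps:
x = -30 (x = 6*(-5) = -30)
a(E) = 0
1/(a(x)/(23 - 43) + C) = 1/(0/(23 - 43) + 71603) = 1/(0/(-20) + 71603) = 1/(-1/20*0 + 71603) = 1/(0 + 71603) = 1/71603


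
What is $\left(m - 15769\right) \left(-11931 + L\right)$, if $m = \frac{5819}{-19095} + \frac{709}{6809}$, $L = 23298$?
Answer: $- \frac{7768501973075979}{43339285} \approx -1.7925 \cdot 10^{8}$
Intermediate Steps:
$m = - \frac{26083216}{130017855}$ ($m = 5819 \left(- \frac{1}{19095}\right) + 709 \cdot \frac{1}{6809} = - \frac{5819}{19095} + \frac{709}{6809} = - \frac{26083216}{130017855} \approx -0.20061$)
$\left(m - 15769\right) \left(-11931 + L\right) = \left(- \frac{26083216}{130017855} - 15769\right) \left(-11931 + 23298\right) = \left(- \frac{2050277638711}{130017855}\right) 11367 = - \frac{7768501973075979}{43339285}$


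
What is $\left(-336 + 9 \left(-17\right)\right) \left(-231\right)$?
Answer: $112959$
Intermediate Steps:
$\left(-336 + 9 \left(-17\right)\right) \left(-231\right) = \left(-336 - 153\right) \left(-231\right) = \left(-489\right) \left(-231\right) = 112959$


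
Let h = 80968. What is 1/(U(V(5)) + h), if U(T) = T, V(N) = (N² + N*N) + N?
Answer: 1/81023 ≈ 1.2342e-5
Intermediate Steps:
V(N) = N + 2*N² (V(N) = (N² + N²) + N = 2*N² + N = N + 2*N²)
1/(U(V(5)) + h) = 1/(5*(1 + 2*5) + 80968) = 1/(5*(1 + 10) + 80968) = 1/(5*11 + 80968) = 1/(55 + 80968) = 1/81023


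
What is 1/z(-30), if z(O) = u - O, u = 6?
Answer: 1/36 ≈ 0.027778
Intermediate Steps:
z(O) = 6 - O
1/z(-30) = 1/(6 - 1*(-30)) = 1/(6 + 30) = 1/36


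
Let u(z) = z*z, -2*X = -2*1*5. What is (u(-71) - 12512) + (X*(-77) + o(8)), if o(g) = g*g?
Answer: -7792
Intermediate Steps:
o(g) = g²
X = 5 (X = -(-2*1)*5/2 = -(-1)*5 = -½*(-10) = 5)
u(z) = z²
(u(-71) - 12512) + (X*(-77) + o(8)) = ((-71)² - 12512) + (5*(-77) + 8²) = (5041 - 12512) + (-385 + 64) = -7471 - 321 = -7792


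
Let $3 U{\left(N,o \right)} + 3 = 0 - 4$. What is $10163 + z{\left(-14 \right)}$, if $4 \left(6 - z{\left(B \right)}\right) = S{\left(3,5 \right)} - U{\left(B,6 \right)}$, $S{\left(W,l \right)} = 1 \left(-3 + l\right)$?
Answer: $\frac{122015}{12} \approx 10168.0$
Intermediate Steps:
$U{\left(N,o \right)} = - \frac{7}{3}$ ($U{\left(N,o \right)} = -1 + \frac{0 - 4}{3} = -1 + \frac{1}{3} \left(-4\right) = -1 - \frac{4}{3} = - \frac{7}{3}$)
$S{\left(W,l \right)} = -3 + l$
$z{\left(B \right)} = \frac{59}{12}$ ($z{\left(B \right)} = 6 - \frac{\left(-3 + 5\right) - - \frac{7}{3}}{4} = 6 - \frac{2 + \frac{7}{3}}{4} = 6 - \frac{13}{12} = \frac{59}{12}$)
$10163 + z{\left(-14 \right)} = 10163 + \frac{59}{12} = \frac{122015}{12}$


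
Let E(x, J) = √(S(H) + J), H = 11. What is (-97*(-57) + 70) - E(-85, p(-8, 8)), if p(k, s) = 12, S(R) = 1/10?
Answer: 5599 - 11*√10/10 ≈ 5595.5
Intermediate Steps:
S(R) = ⅒
E(x, J) = √(⅒ + J)
(-97*(-57) + 70) - E(-85, p(-8, 8)) = (-97*(-57) + 70) - √(10 + 100*12)/10 = (5529 + 70) - √(10 + 1200)/10 = 5599 - √1210/10 = 5599 - 11*√10/10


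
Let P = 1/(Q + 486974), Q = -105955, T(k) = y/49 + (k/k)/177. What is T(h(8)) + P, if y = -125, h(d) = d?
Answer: -8411366771/3304577787 ≈ -2.5454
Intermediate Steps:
T(k) = -22076/8673 (T(k) = -125/49 + (k/k)/177 = -125*1/49 + 1*(1/177) = -125/49 + 1/177 = -22076/8673)
P = 1/381019 (P = 1/(-105955 + 486974) = 1/381019 ≈ 2.6245e-6)
T(h(8)) + P = -22076/8673 + 1/381019 = -8411366771/3304577787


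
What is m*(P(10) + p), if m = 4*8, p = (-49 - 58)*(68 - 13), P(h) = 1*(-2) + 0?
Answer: -188384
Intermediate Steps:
P(h) = -2 (P(h) = -2 + 0 = -2)
p = -5885 (p = -107*55 = -5885)
m = 32
m*(P(10) + p) = 32*(-2 - 5885) = 32*(-5887) = -188384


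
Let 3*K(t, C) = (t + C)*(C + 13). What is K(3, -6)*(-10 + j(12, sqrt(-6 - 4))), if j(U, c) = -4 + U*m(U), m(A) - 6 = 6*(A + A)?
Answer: -12502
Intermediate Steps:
m(A) = 6 + 12*A (m(A) = 6 + 6*(A + A) = 6 + 6*(2*A) = 6 + 12*A)
K(t, C) = (13 + C)*(C + t)/3 (K(t, C) = ((t + C)*(C + 13))/3 = ((C + t)*(13 + C))/3 = ((13 + C)*(C + t))/3 = (13 + C)*(C + t)/3)
j(U, c) = -4 + U*(6 + 12*U)
K(3, -6)*(-10 + j(12, sqrt(-6 - 4))) = ((1/3)*(-6)**2 + (13/3)*(-6) + (13/3)*3 + (1/3)*(-6)*3)*(-10 + (-4 + 6*12 + 12*12**2)) = ((1/3)*36 - 26 + 13 - 6)*(-10 + (-4 + 72 + 12*144)) = (12 - 26 + 13 - 6)*(-10 + (-4 + 72 + 1728)) = -7*(-10 + 1796) = -7*1786 = -12502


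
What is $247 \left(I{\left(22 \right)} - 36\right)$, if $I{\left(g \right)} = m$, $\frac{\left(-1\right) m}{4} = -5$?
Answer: $-3952$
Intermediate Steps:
$m = 20$ ($m = \left(-4\right) \left(-5\right) = 20$)
$I{\left(g \right)} = 20$
$247 \left(I{\left(22 \right)} - 36\right) = 247 \left(20 - 36\right) = 247 \left(-16\right) = -3952$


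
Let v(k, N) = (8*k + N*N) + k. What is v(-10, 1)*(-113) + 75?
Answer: 10132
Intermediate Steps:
v(k, N) = N² + 9*k (v(k, N) = (8*k + N²) + k = (N² + 8*k) + k = N² + 9*k)
v(-10, 1)*(-113) + 75 = (1² + 9*(-10))*(-113) + 75 = (1 - 90)*(-113) + 75 = -89*(-113) + 75 = 10057 + 75 = 10132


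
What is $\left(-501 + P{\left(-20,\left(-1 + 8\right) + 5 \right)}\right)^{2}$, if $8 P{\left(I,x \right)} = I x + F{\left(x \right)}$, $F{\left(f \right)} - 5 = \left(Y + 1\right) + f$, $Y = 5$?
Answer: $\frac{17850625}{64} \approx 2.7892 \cdot 10^{5}$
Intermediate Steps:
$F{\left(f \right)} = 11 + f$ ($F{\left(f \right)} = 5 + \left(\left(5 + 1\right) + f\right) = 5 + \left(6 + f\right) = 11 + f$)
$P{\left(I,x \right)} = \frac{11}{8} + \frac{x}{8} + \frac{I x}{8}$ ($P{\left(I,x \right)} = \frac{I x + \left(11 + x\right)}{8} = \frac{11 + x + I x}{8} = \frac{11}{8} + \frac{x}{8} + \frac{I x}{8}$)
$\left(-501 + P{\left(-20,\left(-1 + 8\right) + 5 \right)}\right)^{2} = \left(-501 + \left(\frac{11}{8} + \frac{\left(-1 + 8\right) + 5}{8} + \frac{1}{8} \left(-20\right) \left(\left(-1 + 8\right) + 5\right)\right)\right)^{2} = \left(-501 + \left(\frac{11}{8} + \frac{7 + 5}{8} + \frac{1}{8} \left(-20\right) \left(7 + 5\right)\right)\right)^{2} = \left(-501 + \left(\frac{11}{8} + \frac{1}{8} \cdot 12 + \frac{1}{8} \left(-20\right) 12\right)\right)^{2} = \left(-501 + \left(\frac{11}{8} + \frac{3}{2} - 30\right)\right)^{2} = \left(-501 - \frac{217}{8}\right)^{2} = \left(- \frac{4225}{8}\right)^{2} = \frac{17850625}{64}$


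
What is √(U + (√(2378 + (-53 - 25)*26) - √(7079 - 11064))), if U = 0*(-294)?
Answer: √(5*√14 - I*√3985) ≈ 6.5019 - 4.8545*I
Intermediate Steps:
U = 0
√(U + (√(2378 + (-53 - 25)*26) - √(7079 - 11064))) = √(0 + (√(2378 + (-53 - 25)*26) - √(7079 - 11064))) = √(0 + (√(2378 - 78*26) - √(-3985))) = √(0 + (√(2378 - 2028) - I*√3985)) = √(0 + (√350 - I*√3985)) = √(0 + (5*√14 - I*√3985)) = √(5*√14 - I*√3985)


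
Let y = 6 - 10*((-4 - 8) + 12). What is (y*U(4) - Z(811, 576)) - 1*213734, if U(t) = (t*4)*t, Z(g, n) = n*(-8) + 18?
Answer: -208760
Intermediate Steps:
Z(g, n) = 18 - 8*n (Z(g, n) = -8*n + 18 = 18 - 8*n)
U(t) = 4*t² (U(t) = (4*t)*t = 4*t²)
y = 6 (y = 6 - 10*(-12 + 12) = 6 - 10*0 = 6 + 0 = 6)
(y*U(4) - Z(811, 576)) - 1*213734 = (6*(4*4²) - (18 - 8*576)) - 1*213734 = (6*(4*16) - (18 - 4608)) - 213734 = (6*64 - 1*(-4590)) - 213734 = (384 + 4590) - 213734 = 4974 - 213734 = -208760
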